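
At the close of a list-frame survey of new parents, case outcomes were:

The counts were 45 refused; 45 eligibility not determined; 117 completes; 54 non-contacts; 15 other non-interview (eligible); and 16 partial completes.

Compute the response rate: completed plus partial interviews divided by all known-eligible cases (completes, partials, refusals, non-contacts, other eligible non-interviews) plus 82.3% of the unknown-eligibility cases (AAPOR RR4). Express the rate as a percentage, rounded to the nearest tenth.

Num: 117 + 16 = 133
Determined eligible: 117 + 16 + 45 + 54 + 15 = 247
Eligible share of unknowns: 0.8230 × 45 = 37.03
Denominator: 247 + 37.03 = 284.03
RR4 = 133 / 284.03 = 0.4683

46.8%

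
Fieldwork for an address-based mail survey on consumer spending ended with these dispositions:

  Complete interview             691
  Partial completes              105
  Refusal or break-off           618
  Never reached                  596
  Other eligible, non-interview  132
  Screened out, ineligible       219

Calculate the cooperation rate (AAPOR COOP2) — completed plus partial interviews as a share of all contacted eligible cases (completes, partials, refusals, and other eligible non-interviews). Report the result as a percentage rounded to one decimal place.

Top = 691 + 105 = 796
Base = 691 + 105 + 618 + 132 = 1546
COOP2 = 796 / 1546 = 0.5149

51.5%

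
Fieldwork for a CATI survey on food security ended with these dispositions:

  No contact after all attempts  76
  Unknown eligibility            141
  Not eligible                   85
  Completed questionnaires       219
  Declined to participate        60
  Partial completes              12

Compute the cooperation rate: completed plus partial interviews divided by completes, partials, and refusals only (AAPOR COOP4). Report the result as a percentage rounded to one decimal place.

79.4%

Numerator → 219 + 12 = 231
Base → 219 + 12 + 60 = 291
COOP4 = 231 / 291 = 0.7938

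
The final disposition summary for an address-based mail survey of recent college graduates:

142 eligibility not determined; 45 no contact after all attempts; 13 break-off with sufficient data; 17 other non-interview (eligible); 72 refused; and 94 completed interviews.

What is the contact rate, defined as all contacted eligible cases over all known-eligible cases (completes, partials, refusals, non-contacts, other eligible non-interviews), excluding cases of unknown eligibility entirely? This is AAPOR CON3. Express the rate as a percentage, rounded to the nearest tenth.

Top → 94 + 13 + 72 + 17 = 196
Base → 94 + 13 + 72 + 45 + 17 = 241
CON3 = 196 / 241 = 0.8133

81.3%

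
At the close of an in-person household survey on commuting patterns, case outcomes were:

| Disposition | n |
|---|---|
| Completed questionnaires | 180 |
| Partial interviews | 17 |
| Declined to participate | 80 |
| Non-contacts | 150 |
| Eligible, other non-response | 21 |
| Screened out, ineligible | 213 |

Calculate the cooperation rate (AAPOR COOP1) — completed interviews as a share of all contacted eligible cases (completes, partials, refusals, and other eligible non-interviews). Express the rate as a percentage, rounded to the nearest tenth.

Num = 180
Base = 180 + 17 + 80 + 21 = 298
COOP1 = 180 / 298 = 0.6040

60.4%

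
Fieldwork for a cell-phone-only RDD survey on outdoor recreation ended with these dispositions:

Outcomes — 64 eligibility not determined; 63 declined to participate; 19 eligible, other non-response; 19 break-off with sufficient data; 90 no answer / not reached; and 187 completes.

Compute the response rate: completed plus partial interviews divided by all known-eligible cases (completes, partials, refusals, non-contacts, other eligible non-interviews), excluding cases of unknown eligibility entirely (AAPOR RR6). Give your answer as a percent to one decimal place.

Num = 187 + 19 = 206
Base = 187 + 19 + 63 + 90 + 19 = 378
RR6 = 206 / 378 = 0.5450

54.5%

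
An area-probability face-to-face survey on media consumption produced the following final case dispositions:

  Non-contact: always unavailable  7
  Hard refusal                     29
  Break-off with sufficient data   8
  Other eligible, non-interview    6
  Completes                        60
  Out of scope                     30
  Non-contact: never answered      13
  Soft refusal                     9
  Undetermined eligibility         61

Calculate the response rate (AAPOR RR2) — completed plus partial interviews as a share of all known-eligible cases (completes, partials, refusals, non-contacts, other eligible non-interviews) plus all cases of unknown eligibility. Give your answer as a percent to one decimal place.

35.2%

Declined to participate = 29 + 9 = 38
Never reached = 13 + 7 = 20
Num → 60 + 8 = 68
Denominator → 60 + 8 + 38 + 20 + 6 + 61 = 193
RR2 = 68 / 193 = 0.3523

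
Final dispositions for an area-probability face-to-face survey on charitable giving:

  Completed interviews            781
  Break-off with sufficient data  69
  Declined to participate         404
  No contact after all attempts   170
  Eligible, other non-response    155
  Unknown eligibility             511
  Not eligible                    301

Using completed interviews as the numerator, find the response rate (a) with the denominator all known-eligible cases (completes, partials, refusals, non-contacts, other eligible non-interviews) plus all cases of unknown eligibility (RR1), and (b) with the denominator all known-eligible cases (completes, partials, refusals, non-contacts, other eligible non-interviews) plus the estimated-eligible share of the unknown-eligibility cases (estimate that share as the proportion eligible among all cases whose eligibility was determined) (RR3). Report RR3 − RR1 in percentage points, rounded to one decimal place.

1.5

Top = 781
Denominator = 781 + 69 + 404 + 170 + 155 + 511 = 2090
RR1 = 781 / 2090 = 0.3737
Eligible (known) = 781 + 69 + 404 + 170 + 155 = 1579
e = 1579 / (1579 + 301) = 1579 / 1880 = 0.8399
Estimated eligible among unknowns = 0.8399 × 511 = 429.19
Denominator = 1579 + 429.19 = 2008.19
RR3 = 781 / 2008.19 = 0.3889
Difference = 38.89 − 37.37 = 1.52 percentage points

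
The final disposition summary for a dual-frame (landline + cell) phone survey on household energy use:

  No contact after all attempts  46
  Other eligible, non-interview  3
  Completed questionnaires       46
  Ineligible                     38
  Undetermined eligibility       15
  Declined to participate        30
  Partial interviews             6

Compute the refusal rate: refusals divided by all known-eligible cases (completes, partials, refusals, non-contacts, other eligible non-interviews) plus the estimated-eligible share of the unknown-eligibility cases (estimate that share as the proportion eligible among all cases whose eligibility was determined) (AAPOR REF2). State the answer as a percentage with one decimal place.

21.0%

Top → 30
Known eligible → 46 + 6 + 30 + 46 + 3 = 131
e = 131 / (131 + 38) = 131 / 169 = 0.7751
Estimated eligible among unknowns → 0.7751 × 15 = 11.63
Base → 131 + 11.63 = 142.63
REF2 = 30 / 142.63 = 0.2103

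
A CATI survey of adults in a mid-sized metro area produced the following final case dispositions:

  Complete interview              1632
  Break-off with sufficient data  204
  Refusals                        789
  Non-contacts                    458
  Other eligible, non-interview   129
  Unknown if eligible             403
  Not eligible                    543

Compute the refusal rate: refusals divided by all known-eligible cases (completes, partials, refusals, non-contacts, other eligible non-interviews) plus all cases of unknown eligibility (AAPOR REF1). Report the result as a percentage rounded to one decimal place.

21.8%

Top → 789
Base → 1632 + 204 + 789 + 458 + 129 + 403 = 3615
REF1 = 789 / 3615 = 0.2183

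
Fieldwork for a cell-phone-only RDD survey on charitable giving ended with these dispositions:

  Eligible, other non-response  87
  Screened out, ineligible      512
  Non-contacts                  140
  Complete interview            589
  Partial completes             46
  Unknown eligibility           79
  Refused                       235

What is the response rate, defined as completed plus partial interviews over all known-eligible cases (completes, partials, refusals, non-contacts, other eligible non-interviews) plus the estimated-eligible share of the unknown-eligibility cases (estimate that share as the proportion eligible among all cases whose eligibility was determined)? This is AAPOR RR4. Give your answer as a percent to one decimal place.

Top = 589 + 46 = 635
Determined eligible = 589 + 46 + 235 + 140 + 87 = 1097
e = 1097 / (1097 + 512) = 1097 / 1609 = 0.6818
Eligible share of unknowns = 0.6818 × 79 = 53.86
Base = 1097 + 53.86 = 1150.86
RR4 = 635 / 1150.86 = 0.5518

55.2%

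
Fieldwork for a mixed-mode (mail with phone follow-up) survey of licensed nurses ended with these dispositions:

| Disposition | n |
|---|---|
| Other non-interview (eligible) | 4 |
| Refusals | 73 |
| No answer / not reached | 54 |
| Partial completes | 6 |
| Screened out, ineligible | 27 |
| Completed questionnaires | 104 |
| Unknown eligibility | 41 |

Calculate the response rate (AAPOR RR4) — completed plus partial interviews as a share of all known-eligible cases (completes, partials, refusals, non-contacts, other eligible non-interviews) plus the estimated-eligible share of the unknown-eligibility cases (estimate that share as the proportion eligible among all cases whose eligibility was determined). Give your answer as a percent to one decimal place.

39.6%

Num = 104 + 6 = 110
Known eligible = 104 + 6 + 73 + 54 + 4 = 241
e = 241 / (241 + 27) = 241 / 268 = 0.8993
e × U = 0.8993 × 41 = 36.87
Base = 241 + 36.87 = 277.87
RR4 = 110 / 277.87 = 0.3959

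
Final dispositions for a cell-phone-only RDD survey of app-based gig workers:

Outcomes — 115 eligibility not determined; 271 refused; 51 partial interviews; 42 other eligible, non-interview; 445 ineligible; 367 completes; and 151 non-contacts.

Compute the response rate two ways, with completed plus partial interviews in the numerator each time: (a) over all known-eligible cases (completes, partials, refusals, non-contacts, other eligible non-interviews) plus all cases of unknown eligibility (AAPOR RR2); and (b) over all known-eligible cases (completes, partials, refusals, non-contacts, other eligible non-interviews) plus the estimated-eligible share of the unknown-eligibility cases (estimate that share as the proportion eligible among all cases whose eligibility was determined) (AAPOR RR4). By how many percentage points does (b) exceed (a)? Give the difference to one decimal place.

1.7

Numerator: 367 + 51 = 418
Denominator: 367 + 51 + 271 + 151 + 42 + 115 = 997
RR2 = 418 / 997 = 0.4193
Eligible (known): 367 + 51 + 271 + 151 + 42 = 882
e = 882 / (882 + 445) = 882 / 1327 = 0.6647
e × U: 0.6647 × 115 = 76.44
Denominator: 882 + 76.44 = 958.44
RR4 = 418 / 958.44 = 0.4361
Difference = 43.61 − 41.93 = 1.68 percentage points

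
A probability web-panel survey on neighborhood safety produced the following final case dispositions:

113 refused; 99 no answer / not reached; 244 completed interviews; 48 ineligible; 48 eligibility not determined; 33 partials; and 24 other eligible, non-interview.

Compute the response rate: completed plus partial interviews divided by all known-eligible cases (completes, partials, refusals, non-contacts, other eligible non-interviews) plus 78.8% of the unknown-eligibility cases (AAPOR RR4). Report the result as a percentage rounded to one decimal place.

50.3%

Num: 244 + 33 = 277
Determined eligible: 244 + 33 + 113 + 99 + 24 = 513
e × U: 0.7880 × 48 = 37.82
Denom: 513 + 37.82 = 550.82
RR4 = 277 / 550.82 = 0.5029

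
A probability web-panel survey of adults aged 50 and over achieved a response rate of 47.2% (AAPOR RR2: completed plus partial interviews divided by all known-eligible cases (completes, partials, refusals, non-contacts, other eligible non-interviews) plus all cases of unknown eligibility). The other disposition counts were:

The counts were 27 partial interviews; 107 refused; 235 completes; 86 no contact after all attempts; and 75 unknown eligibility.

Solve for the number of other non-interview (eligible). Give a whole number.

25

Num → 235 + 27 = 262
RR2 = 262 / D = 0.472
D = 262 / 0.472 = 555.1
Other denominator terms total 530
other non-interview (eligible) = 555.1 − 530 ≈ 25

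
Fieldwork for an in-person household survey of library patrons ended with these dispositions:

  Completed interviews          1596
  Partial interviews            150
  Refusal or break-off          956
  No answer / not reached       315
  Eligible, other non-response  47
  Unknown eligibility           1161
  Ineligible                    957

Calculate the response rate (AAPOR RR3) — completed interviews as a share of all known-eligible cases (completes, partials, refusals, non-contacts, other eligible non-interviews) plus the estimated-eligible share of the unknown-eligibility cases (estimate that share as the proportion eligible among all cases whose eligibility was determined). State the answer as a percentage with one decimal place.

Num: 1596
Eligible (known): 1596 + 150 + 956 + 315 + 47 = 3064
e = 3064 / (3064 + 957) = 3064 / 4021 = 0.7620
Eligible share of unknowns: 0.7620 × 1161 = 884.68
Denominator: 3064 + 884.68 = 3948.68
RR3 = 1596 / 3948.68 = 0.4042

40.4%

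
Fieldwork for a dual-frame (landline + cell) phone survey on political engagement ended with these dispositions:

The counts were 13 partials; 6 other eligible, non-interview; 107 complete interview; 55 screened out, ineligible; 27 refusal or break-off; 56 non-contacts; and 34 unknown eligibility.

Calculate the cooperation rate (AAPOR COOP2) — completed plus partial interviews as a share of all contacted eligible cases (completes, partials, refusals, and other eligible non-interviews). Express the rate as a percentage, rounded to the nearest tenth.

78.4%

Num → 107 + 13 = 120
Base → 107 + 13 + 27 + 6 = 153
COOP2 = 120 / 153 = 0.7843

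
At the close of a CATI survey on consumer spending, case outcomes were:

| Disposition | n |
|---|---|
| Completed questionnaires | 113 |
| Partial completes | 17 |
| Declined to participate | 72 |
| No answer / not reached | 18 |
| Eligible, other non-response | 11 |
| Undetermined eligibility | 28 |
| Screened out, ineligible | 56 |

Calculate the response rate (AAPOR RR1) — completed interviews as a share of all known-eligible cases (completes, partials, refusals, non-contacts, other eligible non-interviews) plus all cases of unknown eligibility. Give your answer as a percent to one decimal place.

Top = 113
Denominator = 113 + 17 + 72 + 18 + 11 + 28 = 259
RR1 = 113 / 259 = 0.4363

43.6%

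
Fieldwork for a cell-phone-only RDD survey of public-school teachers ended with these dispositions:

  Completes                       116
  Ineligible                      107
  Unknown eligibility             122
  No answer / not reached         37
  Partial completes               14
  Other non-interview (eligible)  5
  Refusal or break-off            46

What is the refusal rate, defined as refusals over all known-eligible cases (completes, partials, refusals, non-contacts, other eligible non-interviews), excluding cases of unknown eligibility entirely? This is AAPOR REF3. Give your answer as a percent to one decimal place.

Numerator = 46
Base = 116 + 14 + 46 + 37 + 5 = 218
REF3 = 46 / 218 = 0.2110

21.1%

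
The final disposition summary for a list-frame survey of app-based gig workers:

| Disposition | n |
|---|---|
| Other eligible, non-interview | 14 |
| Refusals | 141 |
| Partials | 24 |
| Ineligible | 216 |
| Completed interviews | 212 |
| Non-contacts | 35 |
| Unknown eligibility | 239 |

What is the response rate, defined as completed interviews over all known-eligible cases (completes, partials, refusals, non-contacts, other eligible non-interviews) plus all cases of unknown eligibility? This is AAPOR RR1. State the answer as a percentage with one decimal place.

31.9%

Num = 212
Denominator = 212 + 24 + 141 + 35 + 14 + 239 = 665
RR1 = 212 / 665 = 0.3188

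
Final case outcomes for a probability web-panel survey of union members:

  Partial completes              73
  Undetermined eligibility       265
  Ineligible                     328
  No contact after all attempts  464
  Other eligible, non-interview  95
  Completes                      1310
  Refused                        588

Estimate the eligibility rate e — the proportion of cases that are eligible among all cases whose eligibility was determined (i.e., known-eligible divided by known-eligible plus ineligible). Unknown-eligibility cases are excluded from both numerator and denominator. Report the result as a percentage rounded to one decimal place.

88.5%

Determined eligible = 1310 + 73 + 588 + 464 + 95 = 2530
e = 2530 / (2530 + 328) = 2530 / 2858 = 0.8852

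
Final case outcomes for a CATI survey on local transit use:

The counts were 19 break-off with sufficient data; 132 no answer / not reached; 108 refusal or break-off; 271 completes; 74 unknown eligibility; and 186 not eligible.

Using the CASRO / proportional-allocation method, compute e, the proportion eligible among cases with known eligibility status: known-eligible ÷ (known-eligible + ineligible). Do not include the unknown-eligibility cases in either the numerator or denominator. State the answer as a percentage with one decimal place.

Eligible (known) → 271 + 19 + 108 + 132 = 530
e = 530 / (530 + 186) = 530 / 716 = 0.7402

74.0%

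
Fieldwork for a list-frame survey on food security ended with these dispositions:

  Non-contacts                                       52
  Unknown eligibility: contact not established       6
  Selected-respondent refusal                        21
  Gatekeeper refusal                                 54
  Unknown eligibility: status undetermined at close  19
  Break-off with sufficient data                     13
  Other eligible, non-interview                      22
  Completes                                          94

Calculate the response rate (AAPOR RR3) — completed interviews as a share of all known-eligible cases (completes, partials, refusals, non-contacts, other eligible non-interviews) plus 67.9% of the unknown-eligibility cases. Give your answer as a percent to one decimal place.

34.4%

Refused = 54 + 21 = 75
Unknown if eligible = 6 + 19 = 25
Top → 94
Eligible (known) → 94 + 13 + 75 + 52 + 22 = 256
Eligible share of unknowns → 0.6790 × 25 = 16.98
Denom → 256 + 16.98 = 272.98
RR3 = 94 / 272.98 = 0.3443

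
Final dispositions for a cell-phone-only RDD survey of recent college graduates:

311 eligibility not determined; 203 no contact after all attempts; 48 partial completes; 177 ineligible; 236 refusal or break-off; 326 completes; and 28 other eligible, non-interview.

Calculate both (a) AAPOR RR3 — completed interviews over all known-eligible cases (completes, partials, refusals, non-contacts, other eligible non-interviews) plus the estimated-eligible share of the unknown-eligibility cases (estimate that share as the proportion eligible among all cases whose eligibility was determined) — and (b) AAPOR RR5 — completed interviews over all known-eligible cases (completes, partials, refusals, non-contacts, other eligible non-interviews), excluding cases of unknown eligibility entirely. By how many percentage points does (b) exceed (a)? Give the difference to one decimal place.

Top = 326
Determined eligible = 326 + 48 + 236 + 203 + 28 = 841
e = 841 / (841 + 177) = 841 / 1018 = 0.8261
e × U = 0.8261 × 311 = 256.92
Base = 841 + 256.92 = 1097.92
RR3 = 326 / 1097.92 = 0.2969
Base = 326 + 48 + 236 + 203 + 28 = 841
RR5 = 326 / 841 = 0.3876
Difference = 38.76 − 29.69 = 9.07 percentage points

9.1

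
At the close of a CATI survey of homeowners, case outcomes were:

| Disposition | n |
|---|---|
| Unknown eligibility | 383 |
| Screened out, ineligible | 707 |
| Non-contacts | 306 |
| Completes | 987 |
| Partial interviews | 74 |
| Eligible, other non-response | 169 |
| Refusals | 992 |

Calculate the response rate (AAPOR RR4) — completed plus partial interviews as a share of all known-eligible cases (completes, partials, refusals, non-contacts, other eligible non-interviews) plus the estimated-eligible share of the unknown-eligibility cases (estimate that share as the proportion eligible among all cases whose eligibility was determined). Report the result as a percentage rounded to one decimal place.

Num → 987 + 74 = 1061
Eligible (known) → 987 + 74 + 992 + 306 + 169 = 2528
e = 2528 / (2528 + 707) = 2528 / 3235 = 0.7815
Eligible share of unknowns → 0.7815 × 383 = 299.31
Denom → 2528 + 299.31 = 2827.31
RR4 = 1061 / 2827.31 = 0.3753

37.5%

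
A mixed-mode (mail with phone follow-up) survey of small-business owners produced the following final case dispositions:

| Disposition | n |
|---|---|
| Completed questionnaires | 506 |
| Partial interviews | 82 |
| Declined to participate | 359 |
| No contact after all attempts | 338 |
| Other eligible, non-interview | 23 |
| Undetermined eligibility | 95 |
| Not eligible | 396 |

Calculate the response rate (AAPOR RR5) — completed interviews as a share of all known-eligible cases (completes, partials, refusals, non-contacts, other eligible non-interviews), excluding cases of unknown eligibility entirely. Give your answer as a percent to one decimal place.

Top: 506
Denom: 506 + 82 + 359 + 338 + 23 = 1308
RR5 = 506 / 1308 = 0.3869

38.7%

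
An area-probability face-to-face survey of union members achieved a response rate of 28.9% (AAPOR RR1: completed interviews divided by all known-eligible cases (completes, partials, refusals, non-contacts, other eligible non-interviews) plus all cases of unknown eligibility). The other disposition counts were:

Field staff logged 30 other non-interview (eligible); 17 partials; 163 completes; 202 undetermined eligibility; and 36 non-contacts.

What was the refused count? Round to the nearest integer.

RR1 = 163 / D = 0.289
D = 163 / 0.289 = 564.0
Remaining denominator categories sum to 448
refused = 564.0 − 448 ≈ 116

116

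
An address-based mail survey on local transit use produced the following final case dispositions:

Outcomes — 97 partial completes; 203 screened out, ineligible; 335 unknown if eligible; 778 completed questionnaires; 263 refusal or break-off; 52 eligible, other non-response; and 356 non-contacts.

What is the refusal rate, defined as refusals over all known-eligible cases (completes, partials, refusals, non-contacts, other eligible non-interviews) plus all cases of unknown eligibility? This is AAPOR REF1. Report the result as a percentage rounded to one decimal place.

14.0%

Top → 263
Denominator → 778 + 97 + 263 + 356 + 52 + 335 = 1881
REF1 = 263 / 1881 = 0.1398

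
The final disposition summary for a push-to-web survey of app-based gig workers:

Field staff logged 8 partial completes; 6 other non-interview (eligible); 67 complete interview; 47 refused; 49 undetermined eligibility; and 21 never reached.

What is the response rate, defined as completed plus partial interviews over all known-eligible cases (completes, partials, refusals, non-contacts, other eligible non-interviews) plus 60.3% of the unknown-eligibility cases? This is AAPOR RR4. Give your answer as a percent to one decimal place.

42.0%

Top = 67 + 8 = 75
Eligible (known) = 67 + 8 + 47 + 21 + 6 = 149
Estimated eligible among unknowns = 0.6030 × 49 = 29.55
Denominator = 149 + 29.55 = 178.55
RR4 = 75 / 178.55 = 0.4201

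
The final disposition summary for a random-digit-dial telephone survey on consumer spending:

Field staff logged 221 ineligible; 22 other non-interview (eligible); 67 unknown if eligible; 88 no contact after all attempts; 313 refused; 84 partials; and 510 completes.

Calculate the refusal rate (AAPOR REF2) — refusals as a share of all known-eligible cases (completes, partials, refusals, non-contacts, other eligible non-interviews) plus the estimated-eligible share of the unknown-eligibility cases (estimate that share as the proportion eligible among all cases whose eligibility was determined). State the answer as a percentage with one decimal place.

29.2%

Top: 313
Determined eligible: 510 + 84 + 313 + 88 + 22 = 1017
e = 1017 / (1017 + 221) = 1017 / 1238 = 0.8215
Estimated eligible among unknowns: 0.8215 × 67 = 55.04
Base: 1017 + 55.04 = 1072.04
REF2 = 313 / 1072.04 = 0.2920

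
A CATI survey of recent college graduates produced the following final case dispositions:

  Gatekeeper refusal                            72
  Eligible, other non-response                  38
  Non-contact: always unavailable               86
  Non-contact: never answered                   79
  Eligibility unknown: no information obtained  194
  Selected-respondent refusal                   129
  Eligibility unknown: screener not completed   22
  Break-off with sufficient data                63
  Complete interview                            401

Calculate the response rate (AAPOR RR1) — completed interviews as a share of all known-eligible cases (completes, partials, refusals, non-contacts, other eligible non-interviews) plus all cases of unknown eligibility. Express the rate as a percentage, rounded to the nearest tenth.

Refusals = 72 + 129 = 201
Non-contacts = 79 + 86 = 165
Unknown if eligible = 22 + 194 = 216
Numerator → 401
Base → 401 + 63 + 201 + 165 + 38 + 216 = 1084
RR1 = 401 / 1084 = 0.3699

37.0%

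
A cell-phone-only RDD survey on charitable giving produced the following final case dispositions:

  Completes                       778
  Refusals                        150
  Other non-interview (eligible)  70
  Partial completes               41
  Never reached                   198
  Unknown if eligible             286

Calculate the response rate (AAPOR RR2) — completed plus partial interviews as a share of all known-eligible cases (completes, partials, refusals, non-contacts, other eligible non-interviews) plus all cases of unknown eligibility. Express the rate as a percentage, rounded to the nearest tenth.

53.8%

Numerator → 778 + 41 = 819
Denominator → 778 + 41 + 150 + 198 + 70 + 286 = 1523
RR2 = 819 / 1523 = 0.5378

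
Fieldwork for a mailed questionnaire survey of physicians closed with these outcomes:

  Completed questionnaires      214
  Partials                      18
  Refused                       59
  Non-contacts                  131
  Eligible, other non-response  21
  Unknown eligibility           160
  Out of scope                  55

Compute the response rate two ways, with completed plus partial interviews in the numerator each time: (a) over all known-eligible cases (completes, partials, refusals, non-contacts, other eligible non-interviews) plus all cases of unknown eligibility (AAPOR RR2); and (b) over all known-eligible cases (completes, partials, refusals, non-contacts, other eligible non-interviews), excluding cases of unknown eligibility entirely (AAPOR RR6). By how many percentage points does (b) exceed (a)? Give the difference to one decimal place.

13.9

Numerator: 214 + 18 = 232
Denom: 214 + 18 + 59 + 131 + 21 + 160 = 603
RR2 = 232 / 603 = 0.3847
Denom: 214 + 18 + 59 + 131 + 21 = 443
RR6 = 232 / 443 = 0.5237
Difference = 52.37 − 38.47 = 13.90 percentage points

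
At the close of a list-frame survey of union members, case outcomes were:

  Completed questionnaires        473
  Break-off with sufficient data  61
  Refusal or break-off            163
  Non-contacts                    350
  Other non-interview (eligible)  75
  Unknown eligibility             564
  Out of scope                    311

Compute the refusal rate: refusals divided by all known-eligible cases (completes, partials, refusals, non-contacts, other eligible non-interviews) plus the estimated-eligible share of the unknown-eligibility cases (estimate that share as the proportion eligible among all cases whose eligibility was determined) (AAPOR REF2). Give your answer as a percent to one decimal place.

Numerator = 163
Eligible (known) = 473 + 61 + 163 + 350 + 75 = 1122
e = 1122 / (1122 + 311) = 1122 / 1433 = 0.7830
e × U = 0.7830 × 564 = 441.61
Denom = 1122 + 441.61 = 1563.61
REF2 = 163 / 1563.61 = 0.1042

10.4%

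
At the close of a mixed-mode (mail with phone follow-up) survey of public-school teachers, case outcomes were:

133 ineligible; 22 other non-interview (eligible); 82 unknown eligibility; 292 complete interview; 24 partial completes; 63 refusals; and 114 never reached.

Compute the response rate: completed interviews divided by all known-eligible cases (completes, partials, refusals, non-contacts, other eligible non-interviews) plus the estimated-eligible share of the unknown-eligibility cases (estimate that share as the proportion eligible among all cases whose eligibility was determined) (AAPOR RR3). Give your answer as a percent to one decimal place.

Top = 292
Determined eligible = 292 + 24 + 63 + 114 + 22 = 515
e = 515 / (515 + 133) = 515 / 648 = 0.7948
Eligible share of unknowns = 0.7948 × 82 = 65.17
Base = 515 + 65.17 = 580.17
RR3 = 292 / 580.17 = 0.5033

50.3%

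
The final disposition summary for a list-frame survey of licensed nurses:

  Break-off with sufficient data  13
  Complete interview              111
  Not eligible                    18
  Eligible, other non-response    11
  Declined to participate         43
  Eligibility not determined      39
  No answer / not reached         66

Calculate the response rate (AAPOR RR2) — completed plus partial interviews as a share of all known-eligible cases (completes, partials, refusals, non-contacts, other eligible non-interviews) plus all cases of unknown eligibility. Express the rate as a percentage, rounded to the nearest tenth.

Numerator = 111 + 13 = 124
Denom = 111 + 13 + 43 + 66 + 11 + 39 = 283
RR2 = 124 / 283 = 0.4382

43.8%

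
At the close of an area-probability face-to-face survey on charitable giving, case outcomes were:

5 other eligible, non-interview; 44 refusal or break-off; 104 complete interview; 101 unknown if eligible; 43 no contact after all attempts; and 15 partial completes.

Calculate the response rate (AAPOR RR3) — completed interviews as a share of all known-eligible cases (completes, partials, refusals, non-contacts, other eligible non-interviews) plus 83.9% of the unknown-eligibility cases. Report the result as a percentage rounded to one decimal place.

35.2%

Numerator = 104
Eligible (known) = 104 + 15 + 44 + 43 + 5 = 211
Estimated eligible among unknowns = 0.8390 × 101 = 84.74
Base = 211 + 84.74 = 295.74
RR3 = 104 / 295.74 = 0.3517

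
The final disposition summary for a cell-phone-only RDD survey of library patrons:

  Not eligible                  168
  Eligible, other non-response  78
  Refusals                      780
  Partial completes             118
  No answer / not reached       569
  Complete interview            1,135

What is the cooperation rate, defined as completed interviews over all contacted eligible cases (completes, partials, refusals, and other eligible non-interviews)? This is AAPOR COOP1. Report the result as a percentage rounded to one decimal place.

53.8%

Numerator = 1135
Denominator = 1135 + 118 + 780 + 78 = 2111
COOP1 = 1135 / 2111 = 0.5377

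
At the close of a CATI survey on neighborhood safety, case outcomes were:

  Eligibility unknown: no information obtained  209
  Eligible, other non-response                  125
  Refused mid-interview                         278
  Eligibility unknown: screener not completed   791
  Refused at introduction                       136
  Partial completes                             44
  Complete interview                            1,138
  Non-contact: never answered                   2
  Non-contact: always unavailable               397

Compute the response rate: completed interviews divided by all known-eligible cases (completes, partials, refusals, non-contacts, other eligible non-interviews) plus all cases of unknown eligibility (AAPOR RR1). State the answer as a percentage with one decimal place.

36.5%

Declined to participate = 136 + 278 = 414
No contact after all attempts = 2 + 397 = 399
Eligibility not determined = 791 + 209 = 1000
Numerator → 1138
Denom → 1138 + 44 + 414 + 399 + 125 + 1000 = 3120
RR1 = 1138 / 3120 = 0.3647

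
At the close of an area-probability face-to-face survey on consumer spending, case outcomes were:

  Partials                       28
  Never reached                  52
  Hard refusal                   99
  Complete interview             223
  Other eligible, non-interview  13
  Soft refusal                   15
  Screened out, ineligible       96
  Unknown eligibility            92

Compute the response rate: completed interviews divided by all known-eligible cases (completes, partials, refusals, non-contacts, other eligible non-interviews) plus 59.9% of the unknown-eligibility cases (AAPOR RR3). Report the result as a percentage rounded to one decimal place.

46.0%

Refused = 99 + 15 = 114
Num: 223
Determined eligible: 223 + 28 + 114 + 52 + 13 = 430
e × U: 0.5990 × 92 = 55.11
Denominator: 430 + 55.11 = 485.11
RR3 = 223 / 485.11 = 0.4597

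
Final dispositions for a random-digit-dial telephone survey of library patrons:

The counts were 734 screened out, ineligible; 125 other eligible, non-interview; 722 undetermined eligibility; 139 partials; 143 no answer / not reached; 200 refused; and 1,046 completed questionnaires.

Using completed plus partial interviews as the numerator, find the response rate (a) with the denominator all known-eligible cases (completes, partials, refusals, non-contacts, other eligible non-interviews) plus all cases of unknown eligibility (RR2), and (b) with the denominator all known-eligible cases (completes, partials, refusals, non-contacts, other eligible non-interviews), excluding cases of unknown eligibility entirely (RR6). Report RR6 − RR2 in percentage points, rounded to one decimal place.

21.8

Num = 1046 + 139 = 1185
Denominator = 1046 + 139 + 200 + 143 + 125 + 722 = 2375
RR2 = 1185 / 2375 = 0.4989
Denominator = 1046 + 139 + 200 + 143 + 125 = 1653
RR6 = 1185 / 1653 = 0.7169
Difference = 71.69 − 49.89 = 21.80 percentage points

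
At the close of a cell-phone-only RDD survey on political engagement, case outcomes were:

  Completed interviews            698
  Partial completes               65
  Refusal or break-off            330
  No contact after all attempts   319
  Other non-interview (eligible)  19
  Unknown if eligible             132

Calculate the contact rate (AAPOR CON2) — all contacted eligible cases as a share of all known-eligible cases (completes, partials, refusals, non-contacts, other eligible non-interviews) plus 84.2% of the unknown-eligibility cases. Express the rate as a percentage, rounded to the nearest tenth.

Top: 698 + 65 + 330 + 19 = 1112
Known eligible: 698 + 65 + 330 + 319 + 19 = 1431
Estimated eligible among unknowns: 0.8420 × 132 = 111.14
Denom: 1431 + 111.14 = 1542.14
CON2 = 1112 / 1542.14 = 0.7211

72.1%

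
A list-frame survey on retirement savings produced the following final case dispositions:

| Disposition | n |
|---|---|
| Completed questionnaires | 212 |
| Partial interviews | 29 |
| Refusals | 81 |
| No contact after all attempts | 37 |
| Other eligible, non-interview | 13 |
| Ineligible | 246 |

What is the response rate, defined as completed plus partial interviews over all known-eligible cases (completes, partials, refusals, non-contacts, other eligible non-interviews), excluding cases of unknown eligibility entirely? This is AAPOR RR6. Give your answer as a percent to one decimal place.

64.8%

Numerator = 212 + 29 = 241
Denom = 212 + 29 + 81 + 37 + 13 = 372
RR6 = 241 / 372 = 0.6478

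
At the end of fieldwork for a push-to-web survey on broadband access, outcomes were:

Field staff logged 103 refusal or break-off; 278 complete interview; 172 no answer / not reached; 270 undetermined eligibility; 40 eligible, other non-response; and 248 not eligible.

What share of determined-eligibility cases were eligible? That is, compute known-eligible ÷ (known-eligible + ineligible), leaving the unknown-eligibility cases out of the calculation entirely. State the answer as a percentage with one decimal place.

Eligible (known): 278 + 103 + 172 + 40 = 593
e = 593 / (593 + 248) = 593 / 841 = 0.7051

70.5%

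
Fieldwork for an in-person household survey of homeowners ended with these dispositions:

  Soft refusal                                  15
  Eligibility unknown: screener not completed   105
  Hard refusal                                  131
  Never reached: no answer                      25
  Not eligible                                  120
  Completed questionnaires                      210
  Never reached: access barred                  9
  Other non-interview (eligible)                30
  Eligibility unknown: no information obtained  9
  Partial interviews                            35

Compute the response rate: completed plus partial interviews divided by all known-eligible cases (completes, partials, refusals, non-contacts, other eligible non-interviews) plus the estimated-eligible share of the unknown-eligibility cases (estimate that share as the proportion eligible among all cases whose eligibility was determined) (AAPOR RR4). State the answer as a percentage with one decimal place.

44.9%

Refusals = 131 + 15 = 146
Non-contacts = 25 + 9 = 34
Unknown eligibility = 105 + 9 = 114
Num → 210 + 35 = 245
Eligible (known) → 210 + 35 + 146 + 34 + 30 = 455
e = 455 / (455 + 120) = 455 / 575 = 0.7913
Estimated eligible among unknowns → 0.7913 × 114 = 90.21
Denom → 455 + 90.21 = 545.21
RR4 = 245 / 545.21 = 0.4494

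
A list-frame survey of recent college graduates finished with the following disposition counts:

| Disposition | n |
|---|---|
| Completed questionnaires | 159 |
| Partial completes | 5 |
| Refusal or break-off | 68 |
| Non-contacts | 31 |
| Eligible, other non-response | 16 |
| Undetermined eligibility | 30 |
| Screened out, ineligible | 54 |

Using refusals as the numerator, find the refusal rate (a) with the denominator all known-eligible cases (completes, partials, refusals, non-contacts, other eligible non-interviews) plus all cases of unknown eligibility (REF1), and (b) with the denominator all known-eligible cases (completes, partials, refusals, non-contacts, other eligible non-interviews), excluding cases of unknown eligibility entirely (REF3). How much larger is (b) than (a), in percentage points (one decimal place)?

2.4

Numerator: 68
Denom: 159 + 5 + 68 + 31 + 16 + 30 = 309
REF1 = 68 / 309 = 0.2201
Denom: 159 + 5 + 68 + 31 + 16 = 279
REF3 = 68 / 279 = 0.2437
Difference = 24.37 − 22.01 = 2.36 percentage points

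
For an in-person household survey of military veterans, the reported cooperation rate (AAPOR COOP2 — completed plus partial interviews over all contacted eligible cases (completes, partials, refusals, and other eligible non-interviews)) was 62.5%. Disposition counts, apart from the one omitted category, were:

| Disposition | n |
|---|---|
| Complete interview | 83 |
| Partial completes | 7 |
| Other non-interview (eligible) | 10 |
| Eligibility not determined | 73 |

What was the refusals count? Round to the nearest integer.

Top = 83 + 7 = 90
COOP2 = 90 / D = 0.625
D = 90 / 0.625 = 144.0
Remaining denominator categories sum to 100
refusals = 144.0 − 100 ≈ 44

44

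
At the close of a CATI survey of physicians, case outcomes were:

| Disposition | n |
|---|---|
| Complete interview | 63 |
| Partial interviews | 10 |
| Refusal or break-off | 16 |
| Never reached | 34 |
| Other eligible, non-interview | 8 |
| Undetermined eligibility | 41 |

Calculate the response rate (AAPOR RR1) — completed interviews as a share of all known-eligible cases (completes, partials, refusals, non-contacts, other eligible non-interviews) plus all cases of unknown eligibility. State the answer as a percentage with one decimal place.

Numerator → 63
Denominator → 63 + 10 + 16 + 34 + 8 + 41 = 172
RR1 = 63 / 172 = 0.3663

36.6%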